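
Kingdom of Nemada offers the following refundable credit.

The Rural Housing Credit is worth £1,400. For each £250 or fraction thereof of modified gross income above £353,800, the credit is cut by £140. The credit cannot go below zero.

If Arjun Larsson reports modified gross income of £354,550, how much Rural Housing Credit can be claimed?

£980

Rural Housing Credit: income exceeds £353,800 by £750, which is 3 full-or-partial £250 increments; reduction = 3 × £140 = £420, leaving £980.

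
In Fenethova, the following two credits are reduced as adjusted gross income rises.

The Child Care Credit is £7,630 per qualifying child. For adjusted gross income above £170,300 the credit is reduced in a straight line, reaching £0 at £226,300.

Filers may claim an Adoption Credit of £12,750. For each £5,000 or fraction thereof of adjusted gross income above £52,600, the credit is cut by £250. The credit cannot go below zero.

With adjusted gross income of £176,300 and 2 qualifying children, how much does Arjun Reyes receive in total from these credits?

Child Care Credit: base = 2 × £7,630 = £15,260. £176,300 is £6,000 into a £56,000 phase-out range, leaving 50,000/56,000 of the credit: £15,260 × 50,000/56,000 = £13,625.
Adoption Credit: income exceeds £52,600 by £123,700, which is 25 full-or-partial £5,000 increments; reduction = 25 × £250 = £6,250, leaving £6,500.
Total: £13,625 + £6,500 = £20,125.

£20,125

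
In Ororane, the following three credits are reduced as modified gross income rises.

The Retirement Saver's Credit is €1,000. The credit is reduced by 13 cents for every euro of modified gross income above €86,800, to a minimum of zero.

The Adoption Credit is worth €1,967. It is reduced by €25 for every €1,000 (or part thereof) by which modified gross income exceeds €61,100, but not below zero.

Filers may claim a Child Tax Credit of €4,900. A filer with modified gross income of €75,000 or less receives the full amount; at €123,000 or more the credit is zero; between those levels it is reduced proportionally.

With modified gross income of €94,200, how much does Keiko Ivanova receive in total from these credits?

€4,095

Retirement Saver's Credit: 13% of the €7,400 excess over €86,800 is €962; credit = €1,000 − €962 = €38.
Adoption Credit: income exceeds €61,100 by €33,100, which is 34 full-or-partial €1,000 increments; reduction = 34 × €25 = €850, leaving €1,117.
Child Tax Credit: €94,200 is €19,200 into a €48,000 phase-out range, leaving 28,800/48,000 of the credit: €4,900 × 28,800/48,000 = €2,940.
Total: €38 + €1,117 + €2,940 = €4,095.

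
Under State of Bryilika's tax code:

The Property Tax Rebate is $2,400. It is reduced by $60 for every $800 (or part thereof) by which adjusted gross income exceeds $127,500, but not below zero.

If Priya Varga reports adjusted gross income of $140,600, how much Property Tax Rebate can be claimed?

Property Tax Rebate: income exceeds $127,500 by $13,100, which is 17 full-or-partial $800 increments; reduction = 17 × $60 = $1,020, leaving $1,380.

$1,380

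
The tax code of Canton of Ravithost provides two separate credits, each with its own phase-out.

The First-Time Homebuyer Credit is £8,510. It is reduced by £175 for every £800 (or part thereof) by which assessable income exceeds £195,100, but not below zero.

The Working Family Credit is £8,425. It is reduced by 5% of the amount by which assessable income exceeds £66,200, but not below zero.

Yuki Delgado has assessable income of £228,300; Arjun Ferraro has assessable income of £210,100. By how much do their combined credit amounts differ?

Yuki (£228,300): First-Time Homebuyer Credit: income exceeds £195,100 by £33,200, which is 42 full-or-partial £800 increments; reduction = 42 × £175 = £7,350, leaving £1,160. Working Family Credit: 5% of the £162,100 excess over £66,200 is £8,105; credit = £8,425 − £8,105 = £320. total £1,160 + £320 = £1,480
Arjun (£210,100): First-Time Homebuyer Credit: income exceeds £195,100 by £15,000, which is 19 full-or-partial £800 increments; reduction = 19 × £175 = £3,325, leaving £5,185. Working Family Credit: 5% of the £143,900 excess over £66,200 is £7,195; credit = £8,425 − £7,195 = £1,230. total £5,185 + £1,230 = £6,415
Difference: |£1,480 − £6,415| = £4,935.

£4,935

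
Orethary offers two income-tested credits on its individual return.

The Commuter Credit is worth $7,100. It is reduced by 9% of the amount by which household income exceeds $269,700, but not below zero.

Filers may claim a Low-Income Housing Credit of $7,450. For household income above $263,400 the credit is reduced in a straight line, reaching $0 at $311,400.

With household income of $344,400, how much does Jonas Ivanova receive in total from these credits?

$377

Commuter Credit: 9% of the $74,700 excess over $269,700 is $6,723; credit = $7,100 − $6,723 = $377.
Low-Income Housing Credit: $344,400 is at or above $311,400, so the credit is $0.
Total: $377 + $0 = $377.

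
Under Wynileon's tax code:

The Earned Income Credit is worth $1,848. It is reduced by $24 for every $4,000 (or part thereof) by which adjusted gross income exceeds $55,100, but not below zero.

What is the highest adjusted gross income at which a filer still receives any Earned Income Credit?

$359,100

After 76 increments the reduction is 76 × $24 = $1,824, leaving $24; one more increment wipes it out. Increment 76 ends at excess 76 × $4,000 = $304,000, so the highest qualifying income is $55,100 + $304,000 = $359,100.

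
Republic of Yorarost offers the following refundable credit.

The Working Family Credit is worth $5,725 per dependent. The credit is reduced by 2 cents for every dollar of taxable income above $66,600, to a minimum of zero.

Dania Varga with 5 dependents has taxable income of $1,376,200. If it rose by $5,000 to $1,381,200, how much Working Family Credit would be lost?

At $1,376,200 — base = 5 × $5,725 = $28,625. 2% of the $1,309,600 excess over $66,600 is $26,192; credit = $28,625 − $26,192 = $2,433.
At $1,381,200 — base = 5 × $5,725 = $28,625. 2% of the $1,314,600 excess over $66,600 is $26,292; credit = $28,625 − $26,292 = $2,333.
Lost: $2,433 − $2,333 = $100.

$100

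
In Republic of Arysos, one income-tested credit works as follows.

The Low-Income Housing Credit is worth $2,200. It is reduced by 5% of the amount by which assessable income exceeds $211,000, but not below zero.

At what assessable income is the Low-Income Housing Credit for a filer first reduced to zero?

$255,000

The credit falls by 5% of each dollar above $211,000, so it reaches zero when the excess is $2,200 / 5% = $44,000: income = $211,000 + $44,000 = $255,000.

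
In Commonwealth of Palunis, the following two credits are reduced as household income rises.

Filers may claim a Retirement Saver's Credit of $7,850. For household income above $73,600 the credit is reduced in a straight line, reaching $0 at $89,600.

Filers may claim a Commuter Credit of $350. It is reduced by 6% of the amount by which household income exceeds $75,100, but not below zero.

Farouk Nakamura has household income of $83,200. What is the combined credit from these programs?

$3,140

Retirement Saver's Credit: $83,200 is $9,600 into a $16,000 phase-out range, leaving 6,400/16,000 of the credit: $7,850 × 6,400/16,000 = $3,140.
Commuter Credit: 6% of the $8,100 excess over $75,100 is $486 ≥ base, so the credit is $0.
Total: $3,140 + $0 = $3,140.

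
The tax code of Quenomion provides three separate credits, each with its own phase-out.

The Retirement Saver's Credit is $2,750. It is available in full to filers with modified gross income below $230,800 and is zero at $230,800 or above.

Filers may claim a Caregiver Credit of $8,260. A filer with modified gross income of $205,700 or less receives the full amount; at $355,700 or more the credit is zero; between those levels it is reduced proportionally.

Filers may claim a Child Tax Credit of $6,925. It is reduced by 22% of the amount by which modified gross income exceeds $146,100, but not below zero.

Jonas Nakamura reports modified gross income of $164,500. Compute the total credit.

Retirement Saver's Credit: $164,500 is below the $230,800 cutoff, so the full $2,750 applies.
Caregiver Credit: $164,500 is at or below the $205,700 threshold, so the full $8,260 applies.
Child Tax Credit: 22% of the $18,400 excess over $146,100 is $4,048; credit = $6,925 − $4,048 = $2,877.
Total: $2,750 + $8,260 + $2,877 = $13,887.

$13,887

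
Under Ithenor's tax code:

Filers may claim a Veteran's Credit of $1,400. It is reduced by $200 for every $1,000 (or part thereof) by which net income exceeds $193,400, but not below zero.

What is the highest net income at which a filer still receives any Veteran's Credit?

$199,400

After 6 increments the reduction is 6 × $200 = $1,200, leaving $200; one more increment wipes it out. Increment 6 ends at excess 6 × $1,000 = $6,000, so the highest qualifying income is $193,400 + $6,000 = $199,400.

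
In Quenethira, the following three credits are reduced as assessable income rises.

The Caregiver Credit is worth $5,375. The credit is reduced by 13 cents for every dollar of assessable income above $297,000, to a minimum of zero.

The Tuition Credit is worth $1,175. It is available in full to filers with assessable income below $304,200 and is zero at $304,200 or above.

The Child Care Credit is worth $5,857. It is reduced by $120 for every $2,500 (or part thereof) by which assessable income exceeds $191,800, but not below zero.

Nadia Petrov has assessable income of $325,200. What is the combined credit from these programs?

$1,709

Caregiver Credit: 13% of the $28,200 excess over $297,000 is $3,666; credit = $5,375 − $3,666 = $1,709.
Tuition Credit: $325,200 meets or exceeds the $304,200 cutoff, so the credit is $0.
Child Care Credit: income exceeds $191,800 by $133,400 → 54 increments × $120 = $6,480 ≥ base, so the credit is $0.
Total: $1,709 + $0 + $0 = $1,709.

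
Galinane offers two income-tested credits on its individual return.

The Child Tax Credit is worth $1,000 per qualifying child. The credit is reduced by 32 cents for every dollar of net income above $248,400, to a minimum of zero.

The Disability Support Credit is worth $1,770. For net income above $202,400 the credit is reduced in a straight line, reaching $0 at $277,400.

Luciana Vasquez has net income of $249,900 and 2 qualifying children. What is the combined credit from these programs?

Child Tax Credit: base = 2 × $1,000 = $2,000. 32% of the $1,500 excess over $248,400 is $480; credit = $2,000 − $480 = $1,520.
Disability Support Credit: $249,900 is $47,500 into a $75,000 phase-out range, leaving 27,500/75,000 of the credit: $1,770 × 27,500/75,000 = $649.
Total: $1,520 + $649 = $2,169.

$2,169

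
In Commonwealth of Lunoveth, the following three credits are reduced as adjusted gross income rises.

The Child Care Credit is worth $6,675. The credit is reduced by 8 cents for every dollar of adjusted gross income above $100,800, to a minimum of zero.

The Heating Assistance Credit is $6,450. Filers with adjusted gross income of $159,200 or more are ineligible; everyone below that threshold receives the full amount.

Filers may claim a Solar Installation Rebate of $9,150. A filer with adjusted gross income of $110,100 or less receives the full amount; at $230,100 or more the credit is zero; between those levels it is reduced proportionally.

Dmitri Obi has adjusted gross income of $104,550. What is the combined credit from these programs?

$21,975

Child Care Credit: 8% of the $3,750 excess over $100,800 is $300; credit = $6,675 − $300 = $6,375.
Heating Assistance Credit: $104,550 is below the $159,200 cutoff, so the full $6,450 applies.
Solar Installation Rebate: $104,550 is at or below the $110,100 threshold, so the full $9,150 applies.
Total: $6,375 + $6,450 + $9,150 = $21,975.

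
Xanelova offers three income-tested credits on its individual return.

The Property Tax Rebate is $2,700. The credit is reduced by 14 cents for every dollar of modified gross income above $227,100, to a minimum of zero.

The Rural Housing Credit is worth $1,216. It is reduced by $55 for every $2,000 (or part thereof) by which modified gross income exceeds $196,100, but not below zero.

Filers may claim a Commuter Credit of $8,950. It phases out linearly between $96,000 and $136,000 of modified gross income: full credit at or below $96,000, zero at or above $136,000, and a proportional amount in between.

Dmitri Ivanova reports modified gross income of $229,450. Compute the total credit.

$2,652

Property Tax Rebate: 14% of the $2,350 excess over $227,100 is $329; credit = $2,700 − $329 = $2,371.
Rural Housing Credit: income exceeds $196,100 by $33,350, which is 17 full-or-partial $2,000 increments; reduction = 17 × $55 = $935, leaving $281.
Commuter Credit: $229,450 is at or above $136,000, so the credit is $0.
Total: $2,371 + $281 + $0 = $2,652.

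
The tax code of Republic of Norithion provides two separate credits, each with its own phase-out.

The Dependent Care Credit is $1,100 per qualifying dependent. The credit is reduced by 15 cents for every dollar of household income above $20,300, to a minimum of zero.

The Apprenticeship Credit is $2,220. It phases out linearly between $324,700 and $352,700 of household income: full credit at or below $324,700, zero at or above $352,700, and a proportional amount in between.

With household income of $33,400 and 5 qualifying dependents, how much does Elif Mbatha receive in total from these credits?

$5,755

Dependent Care Credit: base = 5 × $1,100 = $5,500. 15% of the $13,100 excess over $20,300 is $1,965; credit = $5,500 − $1,965 = $3,535.
Apprenticeship Credit: $33,400 is at or below the $324,700 threshold, so the full $2,220 applies.
Total: $3,535 + $2,220 = $5,755.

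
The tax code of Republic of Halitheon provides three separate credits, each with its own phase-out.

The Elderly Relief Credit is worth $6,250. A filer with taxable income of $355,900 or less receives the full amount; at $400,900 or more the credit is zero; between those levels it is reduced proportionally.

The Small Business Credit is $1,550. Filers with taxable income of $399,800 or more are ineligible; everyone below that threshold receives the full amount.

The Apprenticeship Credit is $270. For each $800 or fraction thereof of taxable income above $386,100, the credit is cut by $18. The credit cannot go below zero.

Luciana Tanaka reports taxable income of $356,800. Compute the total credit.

$7,945

Elderly Relief Credit: $356,800 is $900 into a $45,000 phase-out range, leaving 44,100/45,000 of the credit: $6,250 × 44,100/45,000 = $6,125.
Small Business Credit: $356,800 is below the $399,800 cutoff, so the full $1,550 applies.
Apprenticeship Credit: $356,800 is at or below the $386,100 threshold, so the full $270 applies.
Total: $6,125 + $1,550 + $270 = $7,945.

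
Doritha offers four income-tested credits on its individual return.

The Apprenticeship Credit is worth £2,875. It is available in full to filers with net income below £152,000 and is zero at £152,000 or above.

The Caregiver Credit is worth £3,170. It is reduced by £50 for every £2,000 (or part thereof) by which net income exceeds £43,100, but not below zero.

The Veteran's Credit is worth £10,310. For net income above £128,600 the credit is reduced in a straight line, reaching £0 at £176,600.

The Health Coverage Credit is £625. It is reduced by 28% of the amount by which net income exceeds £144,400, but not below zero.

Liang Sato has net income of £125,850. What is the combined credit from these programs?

£14,880

Apprenticeship Credit: £125,850 is below the £152,000 cutoff, so the full £2,875 applies.
Caregiver Credit: income exceeds £43,100 by £82,750, which is 42 full-or-partial £2,000 increments; reduction = 42 × £50 = £2,100, leaving £1,070.
Veteran's Credit: £125,850 is at or below the £128,600 threshold, so the full £10,310 applies.
Health Coverage Credit: £125,850 is at or below the £144,400 threshold, so the full £625 applies.
Total: £2,875 + £1,070 + £10,310 + £625 = £14,880.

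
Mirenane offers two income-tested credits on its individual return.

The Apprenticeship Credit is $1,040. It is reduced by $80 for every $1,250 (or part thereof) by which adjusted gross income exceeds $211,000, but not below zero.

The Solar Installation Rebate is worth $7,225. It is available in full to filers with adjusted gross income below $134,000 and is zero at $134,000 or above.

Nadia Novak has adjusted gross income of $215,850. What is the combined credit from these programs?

$720

Apprenticeship Credit: income exceeds $211,000 by $4,850, which is 4 full-or-partial $1,250 increments; reduction = 4 × $80 = $320, leaving $720.
Solar Installation Rebate: $215,850 meets or exceeds the $134,000 cutoff, so the credit is $0.
Total: $720 + $0 = $720.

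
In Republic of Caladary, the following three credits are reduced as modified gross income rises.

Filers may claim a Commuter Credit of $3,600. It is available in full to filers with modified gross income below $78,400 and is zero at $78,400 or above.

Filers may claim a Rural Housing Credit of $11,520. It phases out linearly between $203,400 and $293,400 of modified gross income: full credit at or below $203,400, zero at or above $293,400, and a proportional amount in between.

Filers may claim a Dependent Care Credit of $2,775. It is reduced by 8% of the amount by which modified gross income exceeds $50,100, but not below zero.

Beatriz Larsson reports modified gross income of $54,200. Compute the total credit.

Commuter Credit: $54,200 is below the $78,400 cutoff, so the full $3,600 applies.
Rural Housing Credit: $54,200 is at or below the $203,400 threshold, so the full $11,520 applies.
Dependent Care Credit: 8% of the $4,100 excess over $50,100 is $328; credit = $2,775 − $328 = $2,447.
Total: $3,600 + $11,520 + $2,447 = $17,567.

$17,567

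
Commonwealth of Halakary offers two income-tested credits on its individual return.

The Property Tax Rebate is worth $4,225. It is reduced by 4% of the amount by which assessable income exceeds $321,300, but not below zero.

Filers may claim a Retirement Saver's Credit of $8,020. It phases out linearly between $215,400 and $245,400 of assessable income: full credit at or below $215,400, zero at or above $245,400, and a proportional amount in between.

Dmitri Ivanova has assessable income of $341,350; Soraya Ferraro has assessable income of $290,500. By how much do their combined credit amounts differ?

Dmitri ($341,350): Property Tax Rebate: 4% of the $20,050 excess over $321,300 is $802; credit = $4,225 − $802 = $3,423. Retirement Saver's Credit: $341,350 is at or above $245,400, so the credit is $0. total $3,423 + $0 = $3,423
Soraya ($290,500): Property Tax Rebate: $290,500 is at or below the $321,300 threshold, so the full $4,225 applies. Retirement Saver's Credit: $290,500 is at or above $245,400, so the credit is $0. total $4,225 + $0 = $4,225
Difference: |$3,423 − $4,225| = $802.

$802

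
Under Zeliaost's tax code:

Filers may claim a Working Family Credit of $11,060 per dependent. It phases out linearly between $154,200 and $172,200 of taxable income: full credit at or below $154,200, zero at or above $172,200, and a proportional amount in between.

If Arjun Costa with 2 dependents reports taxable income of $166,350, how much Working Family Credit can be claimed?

Working Family Credit: base = 2 × $11,060 = $22,120. $166,350 is $12,150 into a $18,000 phase-out range, leaving 5,850/18,000 of the credit: $22,120 × 5,850/18,000 = $7,189.

$7,189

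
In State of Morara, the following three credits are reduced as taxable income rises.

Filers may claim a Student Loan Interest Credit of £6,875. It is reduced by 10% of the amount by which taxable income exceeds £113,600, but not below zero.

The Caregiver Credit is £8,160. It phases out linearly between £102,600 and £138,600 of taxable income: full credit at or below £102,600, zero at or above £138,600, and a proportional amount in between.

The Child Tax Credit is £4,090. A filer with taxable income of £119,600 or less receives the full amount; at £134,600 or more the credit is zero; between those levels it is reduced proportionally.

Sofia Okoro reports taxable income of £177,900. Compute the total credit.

£445

Student Loan Interest Credit: 10% of the £64,300 excess over £113,600 is £6,430; credit = £6,875 − £6,430 = £445.
Caregiver Credit: £177,900 is at or above £138,600, so the credit is £0.
Child Tax Credit: £177,900 is at or above £134,600, so the credit is £0.
Total: £445 + £0 + £0 = £445.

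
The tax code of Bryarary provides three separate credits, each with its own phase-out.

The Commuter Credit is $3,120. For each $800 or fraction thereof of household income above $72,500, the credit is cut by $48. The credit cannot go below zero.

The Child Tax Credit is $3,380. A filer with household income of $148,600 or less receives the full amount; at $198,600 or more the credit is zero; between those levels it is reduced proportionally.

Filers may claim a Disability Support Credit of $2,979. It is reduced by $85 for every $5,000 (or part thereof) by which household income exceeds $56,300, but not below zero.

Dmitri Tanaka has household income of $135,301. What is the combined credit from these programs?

Commuter Credit: income exceeds $72,500 by $62,801 → 79 increments × $48 = $3,792 ≥ base, so the credit is $0.
Child Tax Credit: $135,301 is at or below the $148,600 threshold, so the full $3,380 applies.
Disability Support Credit: income exceeds $56,300 by $79,001, which is 16 full-or-partial $5,000 increments; reduction = 16 × $85 = $1,360, leaving $1,619.
Total: $0 + $3,380 + $1,619 = $4,999.

$4,999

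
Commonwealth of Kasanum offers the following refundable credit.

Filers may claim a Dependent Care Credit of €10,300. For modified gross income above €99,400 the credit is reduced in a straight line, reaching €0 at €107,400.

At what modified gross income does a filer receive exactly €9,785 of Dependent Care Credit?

€9,785 is 9,785/10,300 of the full €10,300, so 515/10,300 of the €8,000 range has been used: income = €99,400 + €8,000 × 515/10,300 = €99,800.

€99,800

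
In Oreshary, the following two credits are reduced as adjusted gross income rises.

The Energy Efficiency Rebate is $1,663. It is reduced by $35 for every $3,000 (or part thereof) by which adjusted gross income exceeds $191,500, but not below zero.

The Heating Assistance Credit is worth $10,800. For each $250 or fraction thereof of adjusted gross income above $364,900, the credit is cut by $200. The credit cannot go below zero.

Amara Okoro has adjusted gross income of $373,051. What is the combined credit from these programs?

$4,200

Energy Efficiency Rebate: income exceeds $191,500 by $181,551 → 61 increments × $35 = $2,135 ≥ base, so the credit is $0.
Heating Assistance Credit: income exceeds $364,900 by $8,151, which is 33 full-or-partial $250 increments; reduction = 33 × $200 = $6,600, leaving $4,200.
Total: $0 + $4,200 = $4,200.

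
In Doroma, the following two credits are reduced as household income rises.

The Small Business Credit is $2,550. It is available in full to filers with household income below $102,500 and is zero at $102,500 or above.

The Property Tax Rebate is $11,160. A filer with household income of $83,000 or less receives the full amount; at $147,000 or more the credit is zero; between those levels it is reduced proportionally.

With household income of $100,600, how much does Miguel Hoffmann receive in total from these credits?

Small Business Credit: $100,600 is below the $102,500 cutoff, so the full $2,550 applies.
Property Tax Rebate: $100,600 is $17,600 into a $64,000 phase-out range, leaving 46,400/64,000 of the credit: $11,160 × 46,400/64,000 = $8,091.
Total: $2,550 + $8,091 = $10,641.

$10,641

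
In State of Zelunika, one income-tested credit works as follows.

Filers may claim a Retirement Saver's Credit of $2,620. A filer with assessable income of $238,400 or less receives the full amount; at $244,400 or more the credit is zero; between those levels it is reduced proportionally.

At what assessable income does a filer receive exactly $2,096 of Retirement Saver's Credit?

$239,600

$2,096 is 2,096/2,620 of the full $2,620, so 524/2,620 of the $6,000 range has been used: income = $238,400 + $6,000 × 524/2,620 = $239,600.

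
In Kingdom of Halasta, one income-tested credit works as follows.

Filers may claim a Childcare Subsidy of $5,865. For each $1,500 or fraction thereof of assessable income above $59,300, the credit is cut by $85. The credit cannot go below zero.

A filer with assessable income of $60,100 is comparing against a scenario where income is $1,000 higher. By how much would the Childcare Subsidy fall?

$85

At $60,100 — income exceeds $59,300 by $800, which is 1 full-or-partial $1,500 increment; reduction = 1 × $85 = $85, leaving $5,780.
At $61,100 — income exceeds $59,300 by $1,800, which is 2 full-or-partial $1,500 increments; reduction = 2 × $85 = $170, leaving $5,695.
Lost: $5,780 − $5,695 = $85.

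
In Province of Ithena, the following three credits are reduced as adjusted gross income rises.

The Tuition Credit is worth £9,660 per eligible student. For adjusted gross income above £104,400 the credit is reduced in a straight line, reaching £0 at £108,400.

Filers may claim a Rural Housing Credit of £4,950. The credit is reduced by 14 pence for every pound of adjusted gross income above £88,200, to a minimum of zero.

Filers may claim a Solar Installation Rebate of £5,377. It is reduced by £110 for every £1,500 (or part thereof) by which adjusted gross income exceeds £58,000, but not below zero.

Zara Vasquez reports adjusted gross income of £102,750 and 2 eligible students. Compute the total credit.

Tuition Credit: base = 2 × £9,660 = £19,320. £102,750 is at or below the £104,400 threshold, so the full £19,320 applies.
Rural Housing Credit: 14% of the £14,550 excess over £88,200 is £2,037; credit = £4,950 − £2,037 = £2,913.
Solar Installation Rebate: income exceeds £58,000 by £44,750, which is 30 full-or-partial £1,500 increments; reduction = 30 × £110 = £3,300, leaving £2,077.
Total: £19,320 + £2,913 + £2,077 = £24,310.

£24,310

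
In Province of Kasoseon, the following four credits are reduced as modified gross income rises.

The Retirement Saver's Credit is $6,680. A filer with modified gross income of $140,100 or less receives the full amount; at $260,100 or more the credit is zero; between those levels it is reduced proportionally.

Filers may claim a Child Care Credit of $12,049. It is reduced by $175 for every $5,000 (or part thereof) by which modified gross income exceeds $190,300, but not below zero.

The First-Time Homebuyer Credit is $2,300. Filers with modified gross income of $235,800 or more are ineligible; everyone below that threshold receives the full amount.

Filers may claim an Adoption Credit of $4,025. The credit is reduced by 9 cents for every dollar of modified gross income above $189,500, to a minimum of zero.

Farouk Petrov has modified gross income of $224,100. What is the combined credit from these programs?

$16,039

Retirement Saver's Credit: $224,100 is $84,000 into a $120,000 phase-out range, leaving 36,000/120,000 of the credit: $6,680 × 36,000/120,000 = $2,004.
Child Care Credit: income exceeds $190,300 by $33,800, which is 7 full-or-partial $5,000 increments; reduction = 7 × $175 = $1,225, leaving $10,824.
First-Time Homebuyer Credit: $224,100 is below the $235,800 cutoff, so the full $2,300 applies.
Adoption Credit: 9% of the $34,600 excess over $189,500 is $3,114; credit = $4,025 − $3,114 = $911.
Total: $2,004 + $10,824 + $2,300 + $911 = $16,039.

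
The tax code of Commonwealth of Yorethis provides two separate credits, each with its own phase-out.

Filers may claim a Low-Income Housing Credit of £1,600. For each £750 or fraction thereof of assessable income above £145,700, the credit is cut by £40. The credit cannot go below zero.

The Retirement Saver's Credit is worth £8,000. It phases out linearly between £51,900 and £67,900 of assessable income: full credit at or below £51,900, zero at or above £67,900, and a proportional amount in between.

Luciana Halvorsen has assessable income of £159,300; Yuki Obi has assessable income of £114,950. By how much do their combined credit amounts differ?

£760

Luciana (£159,300): Low-Income Housing Credit: income exceeds £145,700 by £13,600, which is 19 full-or-partial £750 increments; reduction = 19 × £40 = £760, leaving £840. Retirement Saver's Credit: £159,300 is at or above £67,900, so the credit is £0. total £840 + £0 = £840
Yuki (£114,950): Low-Income Housing Credit: £114,950 is at or below the £145,700 threshold, so the full £1,600 applies. Retirement Saver's Credit: £114,950 is at or above £67,900, so the credit is £0. total £1,600 + £0 = £1,600
Difference: |£840 − £1,600| = £760.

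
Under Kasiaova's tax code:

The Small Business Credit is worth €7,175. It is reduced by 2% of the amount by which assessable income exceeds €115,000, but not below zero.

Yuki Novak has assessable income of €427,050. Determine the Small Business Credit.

€934

Small Business Credit: 2% of the €312,050 excess over €115,000 is €6,241; credit = €7,175 − €6,241 = €934.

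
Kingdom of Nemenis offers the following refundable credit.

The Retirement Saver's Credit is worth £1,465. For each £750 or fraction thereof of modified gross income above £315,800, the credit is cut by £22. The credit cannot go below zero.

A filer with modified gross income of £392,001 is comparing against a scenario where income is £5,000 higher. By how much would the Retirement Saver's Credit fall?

At £392,001 — income exceeds £315,800 by £76,201 → 102 increments × £22 = £2,244 ≥ base, so the credit is £0.
At £397,001 — income exceeds £315,800 by £81,201 → 109 increments × £22 = £2,398 ≥ base, so the credit is £0.
Lost: £0 − £0 = £0.

£0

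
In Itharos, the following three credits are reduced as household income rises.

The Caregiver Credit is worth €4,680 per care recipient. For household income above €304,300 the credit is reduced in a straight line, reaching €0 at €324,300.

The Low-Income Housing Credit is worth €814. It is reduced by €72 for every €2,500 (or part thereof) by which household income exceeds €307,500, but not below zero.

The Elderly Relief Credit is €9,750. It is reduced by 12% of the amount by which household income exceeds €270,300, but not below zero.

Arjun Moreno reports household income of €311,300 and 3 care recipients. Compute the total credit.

€14,626

Caregiver Credit: base = 3 × €4,680 = €14,040. €311,300 is €7,000 into a €20,000 phase-out range, leaving 13,000/20,000 of the credit: €14,040 × 13,000/20,000 = €9,126.
Low-Income Housing Credit: income exceeds €307,500 by €3,800, which is 2 full-or-partial €2,500 increments; reduction = 2 × €72 = €144, leaving €670.
Elderly Relief Credit: 12% of the €41,000 excess over €270,300 is €4,920; credit = €9,750 − €4,920 = €4,830.
Total: €9,126 + €670 + €4,830 = €14,626.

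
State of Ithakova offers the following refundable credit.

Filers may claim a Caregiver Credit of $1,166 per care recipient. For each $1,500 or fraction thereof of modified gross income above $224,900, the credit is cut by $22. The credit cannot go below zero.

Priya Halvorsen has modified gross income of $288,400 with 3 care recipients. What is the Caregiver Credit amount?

$2,552

Caregiver Credit: base = 3 × $1,166 = $3,498. income exceeds $224,900 by $63,500, which is 43 full-or-partial $1,500 increments; reduction = 43 × $22 = $946, leaving $2,552.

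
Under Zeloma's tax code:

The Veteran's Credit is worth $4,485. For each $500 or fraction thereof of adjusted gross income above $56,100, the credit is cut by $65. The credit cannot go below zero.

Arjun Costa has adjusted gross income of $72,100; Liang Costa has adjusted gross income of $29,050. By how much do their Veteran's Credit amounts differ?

Arjun ($72,100): Veteran's Credit: income exceeds $56,100 by $16,000, which is 32 full-or-partial $500 increments; reduction = 32 × $65 = $2,080, leaving $2,405.
Liang ($29,050): Veteran's Credit: $29,050 is at or below the $56,100 threshold, so the full $4,485 applies.
Difference: |$2,405 − $4,485| = $2,080.

$2,080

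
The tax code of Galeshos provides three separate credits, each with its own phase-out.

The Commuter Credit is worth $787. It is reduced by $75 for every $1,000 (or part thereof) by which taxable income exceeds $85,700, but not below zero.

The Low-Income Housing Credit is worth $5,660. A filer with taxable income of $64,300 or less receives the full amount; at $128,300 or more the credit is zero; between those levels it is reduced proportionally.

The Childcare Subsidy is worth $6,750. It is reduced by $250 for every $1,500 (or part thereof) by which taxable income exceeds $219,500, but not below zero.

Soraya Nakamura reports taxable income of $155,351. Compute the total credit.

$6,750

Commuter Credit: income exceeds $85,700 by $69,651 → 70 increments × $75 = $5,250 ≥ base, so the credit is $0.
Low-Income Housing Credit: $155,351 is at or above $128,300, so the credit is $0.
Childcare Subsidy: $155,351 is at or below the $219,500 threshold, so the full $6,750 applies.
Total: $0 + $0 + $6,750 = $6,750.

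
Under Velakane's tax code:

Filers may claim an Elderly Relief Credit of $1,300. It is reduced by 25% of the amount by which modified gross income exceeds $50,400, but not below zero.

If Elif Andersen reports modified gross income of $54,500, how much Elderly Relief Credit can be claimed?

Elderly Relief Credit: 25% of the $4,100 excess over $50,400 is $1,025; credit = $1,300 − $1,025 = $275.

$275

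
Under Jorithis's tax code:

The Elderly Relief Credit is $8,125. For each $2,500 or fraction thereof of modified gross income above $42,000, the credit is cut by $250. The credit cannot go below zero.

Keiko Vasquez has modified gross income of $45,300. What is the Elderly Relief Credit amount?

Elderly Relief Credit: income exceeds $42,000 by $3,300, which is 2 full-or-partial $2,500 increments; reduction = 2 × $250 = $500, leaving $7,625.

$7,625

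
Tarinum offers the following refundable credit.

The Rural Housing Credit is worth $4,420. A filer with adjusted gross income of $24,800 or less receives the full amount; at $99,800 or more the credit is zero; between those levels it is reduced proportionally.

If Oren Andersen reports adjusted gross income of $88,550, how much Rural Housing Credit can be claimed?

$663

Rural Housing Credit: $88,550 is $63,750 into a $75,000 phase-out range, leaving 11,250/75,000 of the credit: $4,420 × 11,250/75,000 = $663.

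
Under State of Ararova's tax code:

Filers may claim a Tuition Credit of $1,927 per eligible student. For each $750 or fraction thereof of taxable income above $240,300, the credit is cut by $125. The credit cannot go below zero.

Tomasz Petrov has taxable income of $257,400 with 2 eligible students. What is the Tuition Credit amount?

$979

Tuition Credit: base = 2 × $1,927 = $3,854. income exceeds $240,300 by $17,100, which is 23 full-or-partial $750 increments; reduction = 23 × $125 = $2,875, leaving $979.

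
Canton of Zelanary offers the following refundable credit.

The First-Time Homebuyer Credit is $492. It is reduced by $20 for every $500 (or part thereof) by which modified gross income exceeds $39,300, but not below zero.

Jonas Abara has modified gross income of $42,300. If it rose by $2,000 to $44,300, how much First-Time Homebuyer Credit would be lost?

At $42,300 — income exceeds $39,300 by $3,000, which is 6 full-or-partial $500 increments; reduction = 6 × $20 = $120, leaving $372.
At $44,300 — income exceeds $39,300 by $5,000, which is 10 full-or-partial $500 increments; reduction = 10 × $20 = $200, leaving $292.
Lost: $372 − $292 = $80.

$80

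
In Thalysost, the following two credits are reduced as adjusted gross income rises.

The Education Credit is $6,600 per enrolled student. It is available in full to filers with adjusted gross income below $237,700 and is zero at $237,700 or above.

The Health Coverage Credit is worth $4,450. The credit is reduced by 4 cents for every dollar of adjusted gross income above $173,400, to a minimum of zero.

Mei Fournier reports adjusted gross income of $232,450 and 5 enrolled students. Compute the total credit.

Education Credit: base = 5 × $6,600 = $33,000. $232,450 is below the $237,700 cutoff, so the full $33,000 applies.
Health Coverage Credit: 4% of the $59,050 excess over $173,400 is $2,362; credit = $4,450 − $2,362 = $2,088.
Total: $33,000 + $2,088 = $35,088.

$35,088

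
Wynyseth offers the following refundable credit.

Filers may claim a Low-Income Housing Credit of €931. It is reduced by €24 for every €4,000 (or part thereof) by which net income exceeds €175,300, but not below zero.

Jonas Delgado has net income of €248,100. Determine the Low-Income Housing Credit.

Low-Income Housing Credit: income exceeds €175,300 by €72,800, which is 19 full-or-partial €4,000 increments; reduction = 19 × €24 = €456, leaving €475.

€475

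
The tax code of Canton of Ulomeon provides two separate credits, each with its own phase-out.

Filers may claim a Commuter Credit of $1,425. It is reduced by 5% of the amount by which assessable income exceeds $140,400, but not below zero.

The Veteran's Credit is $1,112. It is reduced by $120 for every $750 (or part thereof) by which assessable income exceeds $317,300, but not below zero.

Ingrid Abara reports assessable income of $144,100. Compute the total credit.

Commuter Credit: 5% of the $3,700 excess over $140,400 is $185; credit = $1,425 − $185 = $1,240.
Veteran's Credit: $144,100 is at or below the $317,300 threshold, so the full $1,112 applies.
Total: $1,240 + $1,112 = $2,352.

$2,352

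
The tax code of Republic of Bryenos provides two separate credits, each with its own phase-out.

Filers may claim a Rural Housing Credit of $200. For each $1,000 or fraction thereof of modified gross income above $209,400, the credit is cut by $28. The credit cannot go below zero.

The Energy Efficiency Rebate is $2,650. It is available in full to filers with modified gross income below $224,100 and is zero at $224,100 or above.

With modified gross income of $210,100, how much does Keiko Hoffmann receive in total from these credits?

$2,822

Rural Housing Credit: income exceeds $209,400 by $700, which is 1 full-or-partial $1,000 increment; reduction = 1 × $28 = $28, leaving $172.
Energy Efficiency Rebate: $210,100 is below the $224,100 cutoff, so the full $2,650 applies.
Total: $172 + $2,650 = $2,822.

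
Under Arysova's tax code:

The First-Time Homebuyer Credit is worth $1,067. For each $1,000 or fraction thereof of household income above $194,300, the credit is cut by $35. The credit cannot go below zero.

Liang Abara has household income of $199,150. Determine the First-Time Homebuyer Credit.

$892

First-Time Homebuyer Credit: income exceeds $194,300 by $4,850, which is 5 full-or-partial $1,000 increments; reduction = 5 × $35 = $175, leaving $892.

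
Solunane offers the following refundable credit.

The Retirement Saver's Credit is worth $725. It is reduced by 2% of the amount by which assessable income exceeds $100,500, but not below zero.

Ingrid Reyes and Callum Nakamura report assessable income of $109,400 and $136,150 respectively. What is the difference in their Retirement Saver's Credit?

$535

Ingrid ($109,400): Retirement Saver's Credit: 2% of the $8,900 excess over $100,500 is $178; credit = $725 − $178 = $547.
Callum ($136,150): Retirement Saver's Credit: 2% of the $35,650 excess over $100,500 is $713; credit = $725 − $713 = $12.
Difference: |$547 − $12| = $535.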